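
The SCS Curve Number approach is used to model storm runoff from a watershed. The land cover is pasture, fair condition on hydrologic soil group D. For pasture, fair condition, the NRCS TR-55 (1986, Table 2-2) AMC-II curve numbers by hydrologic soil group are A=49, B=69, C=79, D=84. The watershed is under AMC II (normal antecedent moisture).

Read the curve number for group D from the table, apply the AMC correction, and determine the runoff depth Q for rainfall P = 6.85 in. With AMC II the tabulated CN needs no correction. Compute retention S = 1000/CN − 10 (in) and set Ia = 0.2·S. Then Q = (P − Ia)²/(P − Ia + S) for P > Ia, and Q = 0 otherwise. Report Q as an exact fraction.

Q = 7382089/1477140 in ≈ 4.998 in

NRCS table: pasture, fair condition, soil group D → CN(II) = 84
AMC II — tabulated CN = 84 applies directly.
Retention S: 1000/CN − 10 with CN=84.000 → S = 40/21 ≈ 1.905 in
Ia = 0.2S: 0.2·1.905 = 0.381 in (exactly 8/21)
P − Ia = 6.850 − 0.381 = 2717/420 ≈ 6.469 in (> 0, runoff occurs)
Q: (2717/420)² ÷ (3517/420) = 7382089/1477140 in (≈ 4.998 in)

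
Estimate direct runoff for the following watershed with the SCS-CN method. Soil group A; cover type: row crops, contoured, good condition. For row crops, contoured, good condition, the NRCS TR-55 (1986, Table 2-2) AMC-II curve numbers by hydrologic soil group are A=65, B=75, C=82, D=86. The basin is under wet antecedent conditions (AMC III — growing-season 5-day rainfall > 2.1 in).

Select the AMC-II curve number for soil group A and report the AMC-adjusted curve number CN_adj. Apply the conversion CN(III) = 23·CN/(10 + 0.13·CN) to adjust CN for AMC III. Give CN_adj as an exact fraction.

CN_adj = 29900/369 ≈ 81.030

NRCS table: row crops, contoured, good condition, soil group A → CN(II) = 65
CN(III) from CN(II)=65: (23·65)/(10 + 0.13·65) = 29900/369 ≈ 81.030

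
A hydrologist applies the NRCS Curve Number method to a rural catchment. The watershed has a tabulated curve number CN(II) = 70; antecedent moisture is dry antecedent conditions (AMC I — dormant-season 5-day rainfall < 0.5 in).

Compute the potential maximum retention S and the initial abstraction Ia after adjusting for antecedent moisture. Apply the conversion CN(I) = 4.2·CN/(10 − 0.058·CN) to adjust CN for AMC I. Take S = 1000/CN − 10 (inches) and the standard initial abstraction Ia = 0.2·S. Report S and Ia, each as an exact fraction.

Dry (AMC I): CN(I) = 4.2·70/(10 − 0.058·70) = 294/(297/50) = 4900/99 ≈ 49.495
Retention S: 1000/CN − 10 with CN=49.495 → S = 500/49 ≈ 10.204 in
Initial abstraction Ia = S/5 = (500/49)/5 = 100/49 ≈ 2.041 in

S = 500/49 in ≈ 10.204 in; Ia = 100/49 in ≈ 2.041 in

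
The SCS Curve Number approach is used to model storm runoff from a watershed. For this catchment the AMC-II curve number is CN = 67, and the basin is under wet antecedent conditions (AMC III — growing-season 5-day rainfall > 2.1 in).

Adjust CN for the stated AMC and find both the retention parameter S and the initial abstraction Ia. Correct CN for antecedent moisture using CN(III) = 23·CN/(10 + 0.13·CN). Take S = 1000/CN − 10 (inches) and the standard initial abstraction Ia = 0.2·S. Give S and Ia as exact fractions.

CN(III) from CN(II)=67: (23·67)/(10 + 0.13·67) = 154100/1871 ≈ 82.362
S = 1000/(154100/1871) − 10 = 3300/1541 in ≈ 2.141 in
Initial abstraction Ia = S/5 = (3300/1541)/5 = 660/1541 ≈ 0.428 in

S = 3300/1541 in ≈ 2.141 in; Ia = 660/1541 in ≈ 0.428 in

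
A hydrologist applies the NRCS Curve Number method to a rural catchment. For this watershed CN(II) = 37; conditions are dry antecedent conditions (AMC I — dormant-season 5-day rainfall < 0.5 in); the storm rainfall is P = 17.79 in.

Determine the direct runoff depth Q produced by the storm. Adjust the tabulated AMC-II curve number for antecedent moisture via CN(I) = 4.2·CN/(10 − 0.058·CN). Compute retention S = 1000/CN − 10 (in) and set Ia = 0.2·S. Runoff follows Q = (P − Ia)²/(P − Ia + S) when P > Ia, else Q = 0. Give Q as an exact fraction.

Q = 142587481/76393900 in ≈ 1.866 in

CN(I) from CN(II)=37: (4.2·37)/(10 − 0.058·37) = 3700/187 ≈ 19.786
Max retention: S = 1000/(3700/187) − 10 = 1500/37 in (≈ 40.541 in)
Ia = 0.2S: 0.2·40.541 = 8.108 in (exactly 300/37)
Since P=17.790 > Ia=8.108: effective rainfall P−Ia = 35823/3700 in
Q = (35823/3700)²/((35823/3700) + 1500/37) = (1283287329/13690000)/(185823/3700) = 142587481/76393900 in ≈ 1.866 in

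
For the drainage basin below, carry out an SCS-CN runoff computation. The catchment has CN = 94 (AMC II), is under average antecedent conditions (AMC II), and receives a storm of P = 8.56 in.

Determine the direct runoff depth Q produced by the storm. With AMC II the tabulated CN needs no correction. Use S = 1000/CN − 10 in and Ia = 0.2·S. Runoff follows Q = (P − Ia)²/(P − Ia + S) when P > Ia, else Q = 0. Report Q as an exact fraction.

CN(II) = 94; AMC II needs no correction.
Max retention: S = 1000/94 − 10 = 30/47 in (≈ 0.638 in)
Ia = 0.2S: 0.2·0.638 = 0.128 in (exactly 6/47)
Excess rainfall: 8.560 − 0.128 = 8.432 in; P > Ia so Q > 0
Runoff Q = (P−Ia)²/(P−Ia+S) = (8.432)²/(8.432+0.638) = 49084232/6261575 ≈ 7.839 in

Q = 49084232/6261575 in ≈ 7.839 in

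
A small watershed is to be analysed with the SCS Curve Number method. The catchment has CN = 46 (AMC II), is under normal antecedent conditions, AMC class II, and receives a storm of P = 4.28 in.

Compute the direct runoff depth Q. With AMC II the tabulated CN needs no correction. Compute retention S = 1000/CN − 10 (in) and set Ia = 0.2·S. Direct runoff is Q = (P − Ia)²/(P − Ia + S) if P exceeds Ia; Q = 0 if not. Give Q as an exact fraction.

Average conditions: CN = 46 (no AMC adjustment).
Retention S: 1000/CN − 10 with CN=46.000 → S = 270/23 ≈ 11.739 in
Initial abstraction Ia = S/5 = (270/23)/5 = 54/23 ≈ 2.348 in
Excess rainfall: 4.280 − 2.348 = 1.932 in; P > Ia so Q > 0
Q: (1111/575)² ÷ (7861/575) = 1234321/4520075 in (≈ 0.273 in)

Q = 1234321/4520075 in ≈ 0.273 in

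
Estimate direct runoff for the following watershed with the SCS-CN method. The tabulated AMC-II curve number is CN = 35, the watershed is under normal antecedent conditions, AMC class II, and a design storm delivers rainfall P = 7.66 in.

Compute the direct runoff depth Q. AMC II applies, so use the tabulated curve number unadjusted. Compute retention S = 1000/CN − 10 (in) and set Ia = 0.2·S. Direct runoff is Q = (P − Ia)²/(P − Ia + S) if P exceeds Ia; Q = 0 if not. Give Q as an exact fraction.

Q = 1907161/2758350 in ≈ 0.691 in

Average conditions: CN = 35 (no AMC adjustment).
Max retention: S = 1000/35 − 10 = 130/7 in (≈ 18.571 in)
Ia = 0.2S: 0.2·18.571 = 3.714 in (exactly 26/7)
Excess rainfall: 7.660 − 3.714 = 3.946 in; P > Ia so Q > 0
Q: (1381/350)² ÷ (7881/350) = 1907161/2758350 in (≈ 0.691 in)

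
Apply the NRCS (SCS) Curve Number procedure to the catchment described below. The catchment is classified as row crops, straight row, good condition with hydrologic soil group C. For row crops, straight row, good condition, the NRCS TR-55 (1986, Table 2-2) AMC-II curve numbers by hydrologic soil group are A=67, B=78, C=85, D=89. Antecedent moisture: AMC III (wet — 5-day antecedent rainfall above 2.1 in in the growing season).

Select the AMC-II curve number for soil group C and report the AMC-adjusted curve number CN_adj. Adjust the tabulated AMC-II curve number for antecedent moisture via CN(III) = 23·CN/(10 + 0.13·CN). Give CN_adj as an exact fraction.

CN_adj = 39100/421 ≈ 92.874

NRCS table: row crops, straight row, good condition, soil group C → CN(II) = 85
Adjust CN=85 to AMC III: 23·85/(10 + 0.13·85) → 1955 ÷ (421/20) = 39100/421 ≈ 92.874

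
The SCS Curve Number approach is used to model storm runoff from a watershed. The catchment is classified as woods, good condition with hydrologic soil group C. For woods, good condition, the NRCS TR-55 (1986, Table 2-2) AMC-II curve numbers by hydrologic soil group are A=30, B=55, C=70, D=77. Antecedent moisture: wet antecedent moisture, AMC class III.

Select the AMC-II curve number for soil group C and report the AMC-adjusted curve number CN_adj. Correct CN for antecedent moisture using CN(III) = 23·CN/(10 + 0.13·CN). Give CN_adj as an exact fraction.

NRCS table: woods, good condition, soil group C → CN(II) = 70
Wet (AMC III): CN(III) = 23·70/(10 + 0.13·70) = 1610/(191/10) = 16100/191 ≈ 84.293

CN_adj = 16100/191 ≈ 84.293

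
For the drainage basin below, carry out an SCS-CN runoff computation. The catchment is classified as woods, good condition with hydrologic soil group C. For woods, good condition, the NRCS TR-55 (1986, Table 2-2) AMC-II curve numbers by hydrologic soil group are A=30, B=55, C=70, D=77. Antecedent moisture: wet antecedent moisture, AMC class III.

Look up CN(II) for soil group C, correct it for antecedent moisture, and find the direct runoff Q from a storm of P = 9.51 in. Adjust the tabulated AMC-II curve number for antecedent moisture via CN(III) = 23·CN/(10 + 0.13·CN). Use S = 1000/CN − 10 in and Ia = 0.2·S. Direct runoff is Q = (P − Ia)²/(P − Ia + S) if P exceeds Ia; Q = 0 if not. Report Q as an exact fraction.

NRCS table: woods, good condition, soil group C → CN(II) = 70
Wet (AMC III): CN(III) = 23·70/(10 + 0.13·70) = 1610/(191/10) = 16100/191 ≈ 84.293
Retention S: 1000/CN − 10 with CN=84.293 → S = 300/161 ≈ 1.863 in
Initial abstraction Ia = S/5 = (300/161)/5 = 60/161 ≈ 0.373 in
Since P=9.510 > Ia=0.373: effective rainfall P−Ia = 147111/16100 in
Runoff Q = (P−Ia)²/(P−Ia+S) = (9.137)²/(9.137+1.863) = 2404627369/316831900 ≈ 7.590 in

Q = 2404627369/316831900 in ≈ 7.590 in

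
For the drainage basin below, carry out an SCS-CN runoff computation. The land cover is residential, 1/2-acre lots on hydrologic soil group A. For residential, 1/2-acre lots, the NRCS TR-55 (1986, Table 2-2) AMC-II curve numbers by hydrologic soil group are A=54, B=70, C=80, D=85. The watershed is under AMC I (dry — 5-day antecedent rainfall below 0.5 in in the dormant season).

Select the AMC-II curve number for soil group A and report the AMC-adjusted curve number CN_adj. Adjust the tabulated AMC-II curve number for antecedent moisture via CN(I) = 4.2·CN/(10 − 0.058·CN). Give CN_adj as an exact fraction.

NRCS table: residential, 1/2-acre lots, soil group A → CN(II) = 54
CN(I) from CN(II)=54: (4.2·54)/(10 − 0.058·54) = 56700/1717 ≈ 33.023

CN_adj = 56700/1717 ≈ 33.023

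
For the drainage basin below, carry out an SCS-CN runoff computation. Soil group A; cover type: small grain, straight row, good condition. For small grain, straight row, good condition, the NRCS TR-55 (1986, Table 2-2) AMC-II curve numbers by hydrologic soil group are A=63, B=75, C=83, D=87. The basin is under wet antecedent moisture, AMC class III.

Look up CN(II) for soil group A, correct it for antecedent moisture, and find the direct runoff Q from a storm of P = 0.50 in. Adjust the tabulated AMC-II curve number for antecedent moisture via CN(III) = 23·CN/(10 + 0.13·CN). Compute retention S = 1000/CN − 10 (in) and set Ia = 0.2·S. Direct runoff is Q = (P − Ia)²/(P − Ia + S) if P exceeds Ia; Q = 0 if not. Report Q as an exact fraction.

Q = 0 in ≈ 0.000 in

NRCS table: small grain, straight row, good condition, soil group A → CN(II) = 63
Adjust CN=63 to AMC III: 23·63/(10 + 0.13·63) → 1449 ÷ (1819/100) = 144900/1819 ≈ 79.659
Retention S: 1000/CN − 10 with CN=79.659 → S = 3700/1449 ≈ 2.553 in
Initial abstraction Ia = S/5 = (3700/1449)/5 = 740/1449 ≈ 0.511 in
P = 0.500 ≤ Ia = 0.511 in: entire storm abstracted, Q = 0.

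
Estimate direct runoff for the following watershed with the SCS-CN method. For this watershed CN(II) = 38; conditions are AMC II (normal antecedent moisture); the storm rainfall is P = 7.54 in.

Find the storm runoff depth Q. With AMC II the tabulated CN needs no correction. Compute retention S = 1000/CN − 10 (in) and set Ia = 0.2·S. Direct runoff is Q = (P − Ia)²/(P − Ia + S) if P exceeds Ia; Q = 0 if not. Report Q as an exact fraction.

CN(II) = 38; AMC II needs no correction.
Max retention: S = 1000/38 − 10 = 310/19 in (≈ 16.316 in)
Ia = 0.2S: 0.2·16.316 = 3.263 in (exactly 62/19)
P − Ia = 7.540 − 3.263 = 4063/950 ≈ 4.277 in (> 0, runoff occurs)
Q = (4063/950)²/((4063/950) + 310/19) = (16507969/902500)/(19563/950) = 16507969/18584850 in ≈ 0.888 in

Q = 16507969/18584850 in ≈ 0.888 in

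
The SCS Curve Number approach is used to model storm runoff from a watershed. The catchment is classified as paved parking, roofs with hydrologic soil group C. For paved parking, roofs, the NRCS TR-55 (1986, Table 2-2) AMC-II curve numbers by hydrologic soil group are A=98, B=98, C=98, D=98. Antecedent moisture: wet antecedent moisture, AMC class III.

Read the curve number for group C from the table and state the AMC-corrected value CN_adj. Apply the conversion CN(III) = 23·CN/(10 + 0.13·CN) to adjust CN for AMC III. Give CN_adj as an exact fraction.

CN_adj = 112700/1137 ≈ 99.120

NRCS table: paved parking, roofs, soil group C → CN(II) = 98
Adjust CN=98 to AMC III: 23·98/(10 + 0.13·98) → 2254 ÷ (1137/50) = 112700/1137 ≈ 99.120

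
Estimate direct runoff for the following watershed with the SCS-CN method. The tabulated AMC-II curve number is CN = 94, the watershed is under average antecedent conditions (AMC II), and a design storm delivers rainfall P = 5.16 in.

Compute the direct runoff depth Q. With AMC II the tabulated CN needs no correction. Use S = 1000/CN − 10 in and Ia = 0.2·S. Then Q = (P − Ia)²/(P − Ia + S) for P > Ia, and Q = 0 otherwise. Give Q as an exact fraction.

Q = 11654523/2609675 in ≈ 4.466 in

Average conditions: CN = 94 (no AMC adjustment).
Retention S: 1000/CN − 10 with CN=94.000 → S = 30/47 ≈ 0.638 in
Ia = 0.2·(30/47) = 6/47 in ≈ 0.128 in
P − Ia = 5.160 − 0.128 = 5913/1175 ≈ 5.032 in (> 0, runoff occurs)
Q = (5913/1175)²/((5913/1175) + 30/47) = (34963569/1380625)/(6663/1175) = 11654523/2609675 in ≈ 4.466 in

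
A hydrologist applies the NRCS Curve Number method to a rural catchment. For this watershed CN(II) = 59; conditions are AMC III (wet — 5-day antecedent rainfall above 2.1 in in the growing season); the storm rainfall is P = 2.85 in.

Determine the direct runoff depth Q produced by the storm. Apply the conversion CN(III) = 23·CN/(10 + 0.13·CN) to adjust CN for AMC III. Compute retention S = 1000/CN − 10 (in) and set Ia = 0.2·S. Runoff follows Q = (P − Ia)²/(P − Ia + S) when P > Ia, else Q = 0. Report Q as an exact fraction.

Q = 3714780601/3879635860 in ≈ 0.958 in

CN(III) from CN(II)=59: (23·59)/(10 + 0.13·59) = 135700/1767 ≈ 76.797
Max retention: S = 1000/(135700/1767) − 10 = 4100/1357 in (≈ 3.021 in)
Ia = 0.2·(4100/1357) = 820/1357 in ≈ 0.604 in
Since P=2.850 > Ia=0.604: effective rainfall P−Ia = 60949/27140 in
Q = (60949/27140)²/((60949/27140) + 4100/1357) = (3714780601/736579600)/(142949/27140) = 3714780601/3879635860 in ≈ 0.958 in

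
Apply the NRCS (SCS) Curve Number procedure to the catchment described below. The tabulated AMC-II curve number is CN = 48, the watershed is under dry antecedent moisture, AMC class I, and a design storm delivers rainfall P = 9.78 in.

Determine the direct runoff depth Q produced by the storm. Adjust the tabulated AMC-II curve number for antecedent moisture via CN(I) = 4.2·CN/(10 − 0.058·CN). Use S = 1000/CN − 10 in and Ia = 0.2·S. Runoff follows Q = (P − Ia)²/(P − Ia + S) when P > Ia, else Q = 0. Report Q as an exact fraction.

CN(I) from CN(II)=48: (4.2·48)/(10 − 0.058·48) = 12600/451 ≈ 27.938
Retention S: 1000/CN − 10 with CN=27.938 → S = 1625/63 ≈ 25.794 in
Initial abstraction Ia = S/5 = (1625/63)/5 = 325/63 ≈ 5.159 in
P − Ia = 9.780 − 5.159 = 14557/3150 ≈ 4.621 in (> 0, runoff occurs)
Q = (14557/3150)²/((14557/3150) + 1625/63) = (211906249/9922500)/(95807/3150) = 211906249/301792050 in ≈ 0.702 in

Q = 211906249/301792050 in ≈ 0.702 in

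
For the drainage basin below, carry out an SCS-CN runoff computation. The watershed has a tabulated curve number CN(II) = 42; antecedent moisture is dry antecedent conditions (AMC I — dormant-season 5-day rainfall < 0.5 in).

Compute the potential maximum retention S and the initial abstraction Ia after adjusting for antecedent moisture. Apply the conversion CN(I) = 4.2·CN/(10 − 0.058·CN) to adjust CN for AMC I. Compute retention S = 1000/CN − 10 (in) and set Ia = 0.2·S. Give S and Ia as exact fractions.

Adjust CN=42 to AMC I: 4.2·42/(10 − 0.058·42) → (882/5) ÷ (1891/250) = 44100/1891 ≈ 23.321
Retention S: 1000/CN − 10 with CN=23.321 → S = 14500/441 ≈ 32.880 in
Ia = 0.2S: 0.2·32.880 = 6.576 in (exactly 2900/441)

S = 14500/441 in ≈ 32.880 in; Ia = 2900/441 in ≈ 6.576 in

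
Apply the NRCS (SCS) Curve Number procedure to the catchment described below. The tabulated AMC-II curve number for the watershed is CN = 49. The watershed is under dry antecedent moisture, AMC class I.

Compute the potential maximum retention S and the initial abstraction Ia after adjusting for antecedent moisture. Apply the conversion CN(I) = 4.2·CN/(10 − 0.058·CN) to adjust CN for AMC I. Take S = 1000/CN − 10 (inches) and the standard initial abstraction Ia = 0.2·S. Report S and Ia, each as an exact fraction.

S = 8500/343 in ≈ 24.781 in; Ia = 1700/343 in ≈ 4.956 in

CN(I) from CN(II)=49: (4.2·49)/(10 − 0.058·49) = 34300/1193 ≈ 28.751
Max retention: S = 1000/(34300/1193) − 10 = 8500/343 in (≈ 24.781 in)
Initial abstraction Ia = S/5 = (8500/343)/5 = 1700/343 ≈ 4.956 in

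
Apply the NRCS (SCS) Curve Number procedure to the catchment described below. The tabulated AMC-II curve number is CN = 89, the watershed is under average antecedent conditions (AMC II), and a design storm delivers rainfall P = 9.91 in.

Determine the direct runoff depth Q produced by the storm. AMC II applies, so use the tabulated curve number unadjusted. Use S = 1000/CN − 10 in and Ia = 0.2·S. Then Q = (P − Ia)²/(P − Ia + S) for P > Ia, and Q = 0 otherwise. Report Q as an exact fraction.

Q = 7395828001/863291100 in ≈ 8.567 in

CN(II) = 89; AMC II needs no correction.
S = 1000/89 − 10 = 110/89 in ≈ 1.236 in
Initial abstraction Ia = S/5 = (110/89)/5 = 22/89 ≈ 0.247 in
P − Ia = 9.910 − 0.247 = 85999/8900 ≈ 9.663 in (> 0, runoff occurs)
Q = (85999/8900)²/((85999/8900) + 110/89) = (7395828001/79210000)/(96999/8900) = 7395828001/863291100 in ≈ 8.567 in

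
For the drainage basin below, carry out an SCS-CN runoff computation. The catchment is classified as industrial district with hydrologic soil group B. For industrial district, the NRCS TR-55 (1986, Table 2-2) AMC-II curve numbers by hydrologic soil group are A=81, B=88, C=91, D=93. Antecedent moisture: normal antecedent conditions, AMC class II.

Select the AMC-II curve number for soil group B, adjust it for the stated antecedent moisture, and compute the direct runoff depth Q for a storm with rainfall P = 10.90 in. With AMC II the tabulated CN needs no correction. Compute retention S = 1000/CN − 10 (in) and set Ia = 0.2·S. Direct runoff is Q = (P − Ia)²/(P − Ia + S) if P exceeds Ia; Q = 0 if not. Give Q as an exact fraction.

NRCS table: industrial district, soil group B → CN(II) = 88
Average conditions: CN = 88 (no AMC adjustment).
S = 1000/88 − 10 = 15/11 in ≈ 1.364 in
Ia = 0.2·(15/11) = 3/11 in ≈ 0.273 in
Since P=10.900 > Ia=0.273: effective rainfall P−Ia = 1169/110 in
Runoff Q = (P−Ia)²/(P−Ia+S) = (10.627)²/(10.627+1.364) = 1366561/145090 ≈ 9.419 in

Q = 1366561/145090 in ≈ 9.419 in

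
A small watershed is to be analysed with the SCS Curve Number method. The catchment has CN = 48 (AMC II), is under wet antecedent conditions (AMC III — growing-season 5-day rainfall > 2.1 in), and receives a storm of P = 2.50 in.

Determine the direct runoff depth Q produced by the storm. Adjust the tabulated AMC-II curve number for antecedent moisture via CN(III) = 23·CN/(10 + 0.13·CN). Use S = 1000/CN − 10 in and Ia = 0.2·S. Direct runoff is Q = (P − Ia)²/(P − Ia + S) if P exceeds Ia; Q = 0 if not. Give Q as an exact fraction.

Q = 9245/23874 in ≈ 0.387 in

CN(III) from CN(II)=48: (23·48)/(10 + 0.13·48) = 13800/203 ≈ 67.980
Max retention: S = 1000/(13800/203) − 10 = 325/69 in (≈ 4.710 in)
Ia = 0.2·(325/69) = 65/69 in ≈ 0.942 in
Since P=2.500 > Ia=0.942: effective rainfall P−Ia = 215/138 in
Q: (215/138)² ÷ (865/138) = 9245/23874 in (≈ 0.387 in)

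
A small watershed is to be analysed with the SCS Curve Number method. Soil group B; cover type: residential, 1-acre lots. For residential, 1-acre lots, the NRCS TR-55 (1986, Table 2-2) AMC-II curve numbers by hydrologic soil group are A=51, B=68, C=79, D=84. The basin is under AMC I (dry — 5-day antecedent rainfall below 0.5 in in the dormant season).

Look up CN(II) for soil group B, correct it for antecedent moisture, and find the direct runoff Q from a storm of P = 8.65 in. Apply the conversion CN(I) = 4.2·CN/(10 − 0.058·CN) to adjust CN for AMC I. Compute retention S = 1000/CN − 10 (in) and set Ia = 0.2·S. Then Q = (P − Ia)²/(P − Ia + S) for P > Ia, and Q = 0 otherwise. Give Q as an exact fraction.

NRCS table: residential, 1-acre lots, soil group B → CN(II) = 68
CN(I) from CN(II)=68: (4.2·68)/(10 − 0.058·68) = 35700/757 ≈ 47.160
S = 1000/(35700/757) − 10 = 4000/357 in ≈ 11.204 in
Initial abstraction Ia = S/5 = (4000/357)/5 = 800/357 ≈ 2.241 in
Since P=8.650 > Ia=2.241: effective rainfall P−Ia = 45761/7140 in
Q: (45761/7140)² ÷ (125761/7140) = 2094069121/897933540 in (≈ 2.332 in)

Q = 2094069121/897933540 in ≈ 2.332 in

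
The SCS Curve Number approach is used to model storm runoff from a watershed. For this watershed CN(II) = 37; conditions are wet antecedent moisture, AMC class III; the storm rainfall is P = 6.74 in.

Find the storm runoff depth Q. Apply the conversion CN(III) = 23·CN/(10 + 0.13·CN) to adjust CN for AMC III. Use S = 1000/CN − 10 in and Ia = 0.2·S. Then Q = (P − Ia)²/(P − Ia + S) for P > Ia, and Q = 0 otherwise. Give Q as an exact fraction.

Adjust CN=37 to AMC III: 23·37/(10 + 0.13·37) → 851 ÷ (1481/100) = 85100/1481 ≈ 57.461
Retention S: 1000/CN − 10 with CN=57.461 → S = 6300/851 ≈ 7.403 in
Initial abstraction Ia = S/5 = (6300/851)/5 = 1260/851 ≈ 1.481 in
P − Ia = 6.740 − 1.481 = 223787/42550 ≈ 5.259 in (> 0, runoff occurs)
Q = (223787/42550)²/((223787/42550) + 6300/851) = (50080621369/1810502500)/(538787/42550) = 50080621369/22925386850 in ≈ 2.185 in

Q = 50080621369/22925386850 in ≈ 2.185 in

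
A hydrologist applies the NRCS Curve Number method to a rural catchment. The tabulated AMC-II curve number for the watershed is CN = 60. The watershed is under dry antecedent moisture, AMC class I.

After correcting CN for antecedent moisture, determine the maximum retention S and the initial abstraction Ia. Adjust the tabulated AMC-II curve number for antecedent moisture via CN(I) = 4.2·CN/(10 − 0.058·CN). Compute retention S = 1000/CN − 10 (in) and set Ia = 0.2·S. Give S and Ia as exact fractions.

Adjust CN=60 to AMC I: 4.2·60/(10 − 0.058·60) → 252 ÷ (163/25) = 6300/163 ≈ 38.650
S = 1000/(6300/163) − 10 = 1000/63 in ≈ 15.873 in
Initial abstraction Ia = S/5 = (1000/63)/5 = 200/63 ≈ 3.175 in

S = 1000/63 in ≈ 15.873 in; Ia = 200/63 in ≈ 3.175 in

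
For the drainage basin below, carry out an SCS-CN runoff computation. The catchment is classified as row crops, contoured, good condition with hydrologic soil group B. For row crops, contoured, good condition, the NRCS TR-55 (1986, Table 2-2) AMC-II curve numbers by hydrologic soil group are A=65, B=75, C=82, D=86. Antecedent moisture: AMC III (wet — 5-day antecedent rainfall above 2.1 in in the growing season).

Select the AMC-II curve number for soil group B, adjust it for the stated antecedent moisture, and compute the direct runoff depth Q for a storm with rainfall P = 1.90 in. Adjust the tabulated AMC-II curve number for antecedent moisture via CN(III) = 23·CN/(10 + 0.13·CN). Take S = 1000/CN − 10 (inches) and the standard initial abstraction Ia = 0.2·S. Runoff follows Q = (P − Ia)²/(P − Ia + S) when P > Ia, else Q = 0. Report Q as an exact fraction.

NRCS table: row crops, contoured, good condition, soil group B → CN(II) = 75
Wet (AMC III): CN(III) = 23·75/(10 + 0.13·75) = 1725/(79/4) = 6900/79 ≈ 87.342
S = 1000/(6900/79) − 10 = 100/69 in ≈ 1.449 in
Ia = 0.2S: 0.2·1.449 = 0.290 in (exactly 20/69)
P − Ia = 1.900 − 0.290 = 1111/690 ≈ 1.610 in (> 0, runoff occurs)
Q = (1111/690)²/((1111/690) + 100/69) = (1234321/476100)/(2111/690) = 1234321/1456590 in ≈ 0.847 in

Q = 1234321/1456590 in ≈ 0.847 in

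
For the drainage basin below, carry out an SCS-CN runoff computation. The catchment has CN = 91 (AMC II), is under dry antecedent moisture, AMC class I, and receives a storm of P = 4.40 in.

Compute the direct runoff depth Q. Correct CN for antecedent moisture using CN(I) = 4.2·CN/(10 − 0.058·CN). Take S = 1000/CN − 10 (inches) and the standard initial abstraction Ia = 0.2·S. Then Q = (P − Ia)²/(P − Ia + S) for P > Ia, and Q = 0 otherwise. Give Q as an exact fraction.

Q = 78300098/31872295 in ≈ 2.457 in

Dry (AMC I): CN(I) = 4.2·91/(10 − 0.058·91) = (1911/5)/(2361/500) = 63700/787 ≈ 80.940
Max retention: S = 1000/(63700/787) − 10 = 1500/637 in (≈ 2.355 in)
Ia = 0.2·(1500/637) = 300/637 in ≈ 0.471 in
Excess rainfall: 4.400 − 0.471 = 3.929 in; P > Ia so Q > 0
Runoff Q = (P−Ia)²/(P−Ia+S) = (3.929)²/(3.929+2.355) = 78300098/31872295 ≈ 2.457 in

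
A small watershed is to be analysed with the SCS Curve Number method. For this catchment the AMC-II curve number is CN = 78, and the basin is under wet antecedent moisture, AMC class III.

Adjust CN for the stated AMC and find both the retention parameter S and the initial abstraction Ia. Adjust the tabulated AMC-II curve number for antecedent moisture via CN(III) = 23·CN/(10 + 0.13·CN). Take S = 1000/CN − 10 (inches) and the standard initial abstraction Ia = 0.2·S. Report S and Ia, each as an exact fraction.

S = 1100/897 in ≈ 1.226 in; Ia = 220/897 in ≈ 0.245 in

CN(III) from CN(II)=78: (23·78)/(10 + 0.13·78) = 89700/1007 ≈ 89.076
Max retention: S = 1000/(89700/1007) − 10 = 1100/897 in (≈ 1.226 in)
Initial abstraction Ia = S/5 = (1100/897)/5 = 220/897 ≈ 0.245 in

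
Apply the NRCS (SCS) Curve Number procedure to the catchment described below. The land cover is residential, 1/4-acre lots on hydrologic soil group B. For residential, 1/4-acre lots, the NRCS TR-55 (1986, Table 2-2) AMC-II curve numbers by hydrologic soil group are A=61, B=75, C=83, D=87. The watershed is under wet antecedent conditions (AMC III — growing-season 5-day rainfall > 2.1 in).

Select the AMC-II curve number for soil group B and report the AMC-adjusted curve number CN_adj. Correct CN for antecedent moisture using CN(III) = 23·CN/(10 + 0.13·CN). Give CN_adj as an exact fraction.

NRCS table: residential, 1/4-acre lots, soil group B → CN(II) = 75
Adjust CN=75 to AMC III: 23·75/(10 + 0.13·75) → 1725 ÷ (79/4) = 6900/79 ≈ 87.342

CN_adj = 6900/79 ≈ 87.342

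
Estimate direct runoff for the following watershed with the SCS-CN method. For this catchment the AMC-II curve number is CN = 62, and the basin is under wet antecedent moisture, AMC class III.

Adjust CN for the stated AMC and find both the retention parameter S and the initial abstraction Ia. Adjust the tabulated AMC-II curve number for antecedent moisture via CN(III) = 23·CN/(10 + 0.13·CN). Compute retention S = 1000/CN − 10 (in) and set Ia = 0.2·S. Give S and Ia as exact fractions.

Wet (AMC III): CN(III) = 23·62/(10 + 0.13·62) = 1426/(903/50) = 71300/903 ≈ 78.959
Retention S: 1000/CN − 10 with CN=78.959 → S = 1900/713 ≈ 2.665 in
Initial abstraction Ia = S/5 = (1900/713)/5 = 380/713 ≈ 0.533 in

S = 1900/713 in ≈ 2.665 in; Ia = 380/713 in ≈ 0.533 in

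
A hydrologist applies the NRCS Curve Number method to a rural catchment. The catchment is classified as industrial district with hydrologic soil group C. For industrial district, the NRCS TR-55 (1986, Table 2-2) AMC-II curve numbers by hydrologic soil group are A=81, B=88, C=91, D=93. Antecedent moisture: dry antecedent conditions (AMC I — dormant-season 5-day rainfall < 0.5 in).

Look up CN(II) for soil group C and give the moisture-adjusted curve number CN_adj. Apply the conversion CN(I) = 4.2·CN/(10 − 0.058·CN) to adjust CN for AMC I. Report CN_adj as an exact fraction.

CN_adj = 63700/787 ≈ 80.940

NRCS table: industrial district, soil group C → CN(II) = 91
Adjust CN=91 to AMC I: 4.2·91/(10 − 0.058·91) → (1911/5) ÷ (2361/500) = 63700/787 ≈ 80.940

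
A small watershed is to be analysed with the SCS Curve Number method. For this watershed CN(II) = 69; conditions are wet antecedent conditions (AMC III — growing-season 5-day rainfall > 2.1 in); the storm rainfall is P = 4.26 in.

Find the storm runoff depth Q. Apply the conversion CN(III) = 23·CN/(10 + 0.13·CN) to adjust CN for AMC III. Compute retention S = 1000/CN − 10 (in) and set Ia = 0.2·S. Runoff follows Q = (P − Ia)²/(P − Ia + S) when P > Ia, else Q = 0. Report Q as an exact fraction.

Q = 94268034961/36662159850 in ≈ 2.571 in

CN(III) from CN(II)=69: (23·69)/(10 + 0.13·69) = 158700/1897 ≈ 83.658
S = 1000/(158700/1897) − 10 = 3100/1587 in ≈ 1.953 in
Ia = 0.2S: 0.2·1.953 = 0.391 in (exactly 620/1587)
P − Ia = 4.260 − 0.391 = 307031/79350 ≈ 3.869 in (> 0, runoff occurs)
Runoff Q = (P−Ia)²/(P−Ia+S) = (3.869)²/(3.869+1.953) = 94268034961/36662159850 ≈ 2.571 in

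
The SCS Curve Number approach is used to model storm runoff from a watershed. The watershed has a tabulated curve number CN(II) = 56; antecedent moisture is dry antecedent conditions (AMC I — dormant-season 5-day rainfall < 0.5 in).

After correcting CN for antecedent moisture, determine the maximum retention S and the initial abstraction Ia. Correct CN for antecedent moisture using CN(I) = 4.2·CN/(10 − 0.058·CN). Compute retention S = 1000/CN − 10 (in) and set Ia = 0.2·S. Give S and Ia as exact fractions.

S = 2750/147 in ≈ 18.707 in; Ia = 550/147 in ≈ 3.741 in

CN(I) from CN(II)=56: (4.2·56)/(10 − 0.058·56) = 7350/211 ≈ 34.834
S = 1000/(7350/211) − 10 = 2750/147 in ≈ 18.707 in
Initial abstraction Ia = S/5 = (2750/147)/5 = 550/147 ≈ 3.741 in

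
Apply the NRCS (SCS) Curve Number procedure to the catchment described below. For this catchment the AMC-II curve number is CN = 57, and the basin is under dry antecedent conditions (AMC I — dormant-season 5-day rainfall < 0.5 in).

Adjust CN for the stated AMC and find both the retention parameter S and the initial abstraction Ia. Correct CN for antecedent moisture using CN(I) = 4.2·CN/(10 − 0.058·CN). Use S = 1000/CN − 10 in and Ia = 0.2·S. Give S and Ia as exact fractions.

S = 21500/1197 in ≈ 17.962 in; Ia = 4300/1197 in ≈ 3.592 in

CN(I) from CN(II)=57: (4.2·57)/(10 − 0.058·57) = 119700/3347 ≈ 35.763
Max retention: S = 1000/(119700/3347) − 10 = 21500/1197 in (≈ 17.962 in)
Ia = 0.2·(21500/1197) = 4300/1197 in ≈ 3.592 in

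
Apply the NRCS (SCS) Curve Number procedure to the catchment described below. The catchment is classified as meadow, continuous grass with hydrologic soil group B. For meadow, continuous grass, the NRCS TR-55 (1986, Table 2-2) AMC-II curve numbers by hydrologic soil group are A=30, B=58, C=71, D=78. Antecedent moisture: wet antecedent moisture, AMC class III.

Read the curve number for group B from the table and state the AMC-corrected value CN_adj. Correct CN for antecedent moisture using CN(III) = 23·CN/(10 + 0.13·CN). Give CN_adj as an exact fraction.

CN_adj = 66700/877 ≈ 76.055

NRCS table: meadow, continuous grass, soil group B → CN(II) = 58
Wet (AMC III): CN(III) = 23·58/(10 + 0.13·58) = 1334/(877/50) = 66700/877 ≈ 76.055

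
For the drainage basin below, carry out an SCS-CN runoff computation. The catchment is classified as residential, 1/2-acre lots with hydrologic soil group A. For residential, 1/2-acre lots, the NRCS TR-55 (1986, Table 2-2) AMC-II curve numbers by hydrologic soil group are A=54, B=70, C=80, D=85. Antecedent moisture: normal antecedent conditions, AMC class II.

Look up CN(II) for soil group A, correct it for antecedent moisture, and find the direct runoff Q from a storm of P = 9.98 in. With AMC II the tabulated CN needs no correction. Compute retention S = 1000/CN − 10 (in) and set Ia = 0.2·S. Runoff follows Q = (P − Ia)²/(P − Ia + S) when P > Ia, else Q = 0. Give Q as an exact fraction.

Q = 124835929/30608550 in ≈ 4.078 in

NRCS table: residential, 1/2-acre lots, soil group A → CN(II) = 54
Average conditions: CN = 54 (no AMC adjustment).
Max retention: S = 1000/54 − 10 = 230/27 in (≈ 8.519 in)
Initial abstraction Ia = S/5 = (230/27)/5 = 46/27 ≈ 1.704 in
Excess rainfall: 9.980 − 1.704 = 8.276 in; P > Ia so Q > 0
Runoff Q = (P−Ia)²/(P−Ia+S) = (8.276)²/(8.276+8.519) = 124835929/30608550 ≈ 4.078 in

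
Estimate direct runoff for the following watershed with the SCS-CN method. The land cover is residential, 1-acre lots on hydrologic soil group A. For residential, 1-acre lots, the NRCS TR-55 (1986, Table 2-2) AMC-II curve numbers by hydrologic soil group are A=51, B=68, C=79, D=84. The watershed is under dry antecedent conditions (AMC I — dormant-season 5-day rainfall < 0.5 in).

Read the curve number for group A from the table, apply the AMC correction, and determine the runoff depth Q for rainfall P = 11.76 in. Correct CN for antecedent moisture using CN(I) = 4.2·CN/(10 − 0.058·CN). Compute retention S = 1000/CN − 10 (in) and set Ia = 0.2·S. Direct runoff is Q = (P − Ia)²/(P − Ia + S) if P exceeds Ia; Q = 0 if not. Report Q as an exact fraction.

NRCS table: residential, 1-acre lots, soil group A → CN(II) = 51
Dry (AMC I): CN(I) = 4.2·51/(10 − 0.058·51) = (1071/5)/(3521/500) = 15300/503 ≈ 30.417
S = 1000/(15300/503) − 10 = 3500/153 in ≈ 22.876 in
Initial abstraction Ia = S/5 = (3500/153)/5 = 700/153 ≈ 4.575 in
Since P=11.760 > Ia=4.575: effective rainfall P−Ia = 27482/3825 in
Runoff Q = (P−Ia)²/(P−Ia+S) = (7.185)²/(7.185+22.876) = 53947166/31414725 ≈ 1.717 in

Q = 53947166/31414725 in ≈ 1.717 in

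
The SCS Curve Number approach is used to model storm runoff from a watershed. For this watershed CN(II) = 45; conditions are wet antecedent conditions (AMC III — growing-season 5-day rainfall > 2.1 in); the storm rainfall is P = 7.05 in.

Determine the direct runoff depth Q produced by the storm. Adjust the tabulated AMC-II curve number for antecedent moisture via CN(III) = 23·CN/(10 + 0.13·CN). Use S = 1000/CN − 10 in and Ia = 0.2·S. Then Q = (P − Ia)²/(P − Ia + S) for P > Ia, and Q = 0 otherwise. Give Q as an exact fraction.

Q = 614395369/193698180 in ≈ 3.172 in

CN(III) from CN(II)=45: (23·45)/(10 + 0.13·45) = 20700/317 ≈ 65.300
S = 1000/(20700/317) − 10 = 1100/207 in ≈ 5.314 in
Ia = 0.2S: 0.2·5.314 = 1.063 in (exactly 220/207)
Excess rainfall: 7.050 − 1.063 = 5.987 in; P > Ia so Q > 0
Q = (24787/4140)²/((24787/4140) + 1100/207) = (614395369/17139600)/(46787/4140) = 614395369/193698180 in ≈ 3.172 in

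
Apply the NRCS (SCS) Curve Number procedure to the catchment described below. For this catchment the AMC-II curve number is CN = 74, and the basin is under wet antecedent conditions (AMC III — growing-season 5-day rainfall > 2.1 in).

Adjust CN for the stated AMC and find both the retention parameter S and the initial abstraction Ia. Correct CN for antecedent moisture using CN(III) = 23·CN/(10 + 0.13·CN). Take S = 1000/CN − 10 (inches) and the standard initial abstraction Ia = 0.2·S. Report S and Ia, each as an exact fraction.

S = 1300/851 in ≈ 1.528 in; Ia = 260/851 in ≈ 0.306 in

Wet (AMC III): CN(III) = 23·74/(10 + 0.13·74) = 1702/(981/50) = 85100/981 ≈ 86.748
Max retention: S = 1000/(85100/981) − 10 = 1300/851 in (≈ 1.528 in)
Ia = 0.2S: 0.2·1.528 = 0.306 in (exactly 260/851)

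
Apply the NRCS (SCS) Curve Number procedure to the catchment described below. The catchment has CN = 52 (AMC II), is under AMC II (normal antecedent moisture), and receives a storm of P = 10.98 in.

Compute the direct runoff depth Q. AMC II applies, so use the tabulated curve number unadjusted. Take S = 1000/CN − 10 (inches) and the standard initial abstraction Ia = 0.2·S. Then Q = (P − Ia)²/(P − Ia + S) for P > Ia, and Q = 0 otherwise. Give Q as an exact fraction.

Q = 11749323/2586350 in ≈ 4.543 in

CN(II) = 52; AMC II needs no correction.
S = 1000/52 − 10 = 120/13 in ≈ 9.231 in
Ia = 0.2·(120/13) = 24/13 in ≈ 1.846 in
Excess rainfall: 10.980 − 1.846 = 9.134 in; P > Ia so Q > 0
Q: (5937/650)² ÷ (11937/650) = 11749323/2586350 in (≈ 4.543 in)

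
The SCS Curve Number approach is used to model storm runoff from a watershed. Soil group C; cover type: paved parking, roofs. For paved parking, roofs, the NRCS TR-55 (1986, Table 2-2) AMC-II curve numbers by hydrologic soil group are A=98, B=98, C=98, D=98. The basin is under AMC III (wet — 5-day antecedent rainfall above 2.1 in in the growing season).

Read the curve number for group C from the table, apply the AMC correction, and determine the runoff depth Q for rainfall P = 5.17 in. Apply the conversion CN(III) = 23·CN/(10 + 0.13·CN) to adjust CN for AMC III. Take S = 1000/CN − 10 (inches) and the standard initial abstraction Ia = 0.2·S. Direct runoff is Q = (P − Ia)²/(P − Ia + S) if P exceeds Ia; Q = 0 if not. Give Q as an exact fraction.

Q = 337164874281/66567269300 in ≈ 5.065 in

NRCS table: paved parking, roofs, soil group C → CN(II) = 98
CN(III) from CN(II)=98: (23·98)/(10 + 0.13·98) = 112700/1137 ≈ 99.120
Max retention: S = 1000/(112700/1137) − 10 = 100/1127 in (≈ 0.089 in)
Ia = 0.2S: 0.2·0.089 = 0.018 in (exactly 20/1127)
Since P=5.170 > Ia=0.018: effective rainfall P−Ia = 580659/112700 in
Q: (580659/112700)² ÷ (590659/112700) = 337164874281/66567269300 in (≈ 5.065 in)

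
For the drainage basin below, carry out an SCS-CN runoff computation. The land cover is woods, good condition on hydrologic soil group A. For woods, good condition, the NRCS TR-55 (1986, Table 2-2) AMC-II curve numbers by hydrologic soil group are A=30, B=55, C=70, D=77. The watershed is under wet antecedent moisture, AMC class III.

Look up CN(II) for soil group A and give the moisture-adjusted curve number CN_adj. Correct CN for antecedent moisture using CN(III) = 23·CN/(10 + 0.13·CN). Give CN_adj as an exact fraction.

NRCS table: woods, good condition, soil group A → CN(II) = 30
Wet (AMC III): CN(III) = 23·30/(10 + 0.13·30) = 690/(139/10) = 6900/139 ≈ 49.640

CN_adj = 6900/139 ≈ 49.640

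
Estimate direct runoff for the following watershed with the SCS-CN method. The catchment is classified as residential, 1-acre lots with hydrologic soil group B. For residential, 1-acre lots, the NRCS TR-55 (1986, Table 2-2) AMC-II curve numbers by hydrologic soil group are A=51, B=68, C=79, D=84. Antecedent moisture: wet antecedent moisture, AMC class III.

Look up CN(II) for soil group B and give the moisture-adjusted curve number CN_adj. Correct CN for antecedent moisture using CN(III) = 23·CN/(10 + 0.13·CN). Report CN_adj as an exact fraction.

NRCS table: residential, 1-acre lots, soil group B → CN(II) = 68
Adjust CN=68 to AMC III: 23·68/(10 + 0.13·68) → 1564 ÷ (471/25) = 39100/471 ≈ 83.015

CN_adj = 39100/471 ≈ 83.015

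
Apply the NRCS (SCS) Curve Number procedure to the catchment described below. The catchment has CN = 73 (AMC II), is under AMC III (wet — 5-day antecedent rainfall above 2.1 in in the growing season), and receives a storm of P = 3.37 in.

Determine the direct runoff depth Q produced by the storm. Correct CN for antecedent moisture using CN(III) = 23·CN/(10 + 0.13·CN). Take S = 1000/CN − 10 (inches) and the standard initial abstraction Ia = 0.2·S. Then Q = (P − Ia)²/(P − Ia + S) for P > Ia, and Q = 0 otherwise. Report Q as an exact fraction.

Adjust CN=73 to AMC III: 23·73/(10 + 0.13·73) → 1679 ÷ (1949/100) = 167900/1949 ≈ 86.147
Max retention: S = 1000/(167900/1949) − 10 = 2700/1679 in (≈ 1.608 in)
Initial abstraction Ia = S/5 = (2700/1679)/5 = 540/1679 ≈ 0.322 in
P − Ia = 3.370 − 0.322 = 511823/167900 ≈ 3.048 in (> 0, runoff occurs)
Q: (511823/167900)² ÷ (781823/167900) = 261962783329/131268081700 in (≈ 1.996 in)

Q = 261962783329/131268081700 in ≈ 1.996 in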